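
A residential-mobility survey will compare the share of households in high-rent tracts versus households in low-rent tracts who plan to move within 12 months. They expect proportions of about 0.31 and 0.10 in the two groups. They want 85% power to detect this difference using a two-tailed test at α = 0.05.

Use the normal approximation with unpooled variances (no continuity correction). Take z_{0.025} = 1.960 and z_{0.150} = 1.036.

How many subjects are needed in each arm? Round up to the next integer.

n = (z_{α/2} + z_β)² · [p₁(1−p₁) + p₂(1−p₂)] / (p₁ − p₂)²
  = (1.960 + 1.036)² · (0.31·0.69 + 0.10·0.90) / (0.21)²
  = (2.996)² · (0.2139 + 0.0900) / 0.0441
  = 8.9760 · 0.3039 / 0.0441
  = 61.86
Round up → n = 62 per group.

n = 62 per group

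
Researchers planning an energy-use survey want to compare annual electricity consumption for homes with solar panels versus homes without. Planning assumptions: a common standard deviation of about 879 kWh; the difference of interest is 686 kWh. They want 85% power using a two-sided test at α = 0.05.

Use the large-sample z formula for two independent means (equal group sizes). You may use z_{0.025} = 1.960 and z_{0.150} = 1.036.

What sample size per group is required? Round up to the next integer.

n = (z_{α/2} + z_β)² · (σ₁² + σ₂²) / δ²
  = (1.960 + 1.036)² · (2·879² = 1545282) / 686²
  = 8.9760 · 1545282 / 470596
  = 29.47
Round up → n = 30 per group.

n = 30 per group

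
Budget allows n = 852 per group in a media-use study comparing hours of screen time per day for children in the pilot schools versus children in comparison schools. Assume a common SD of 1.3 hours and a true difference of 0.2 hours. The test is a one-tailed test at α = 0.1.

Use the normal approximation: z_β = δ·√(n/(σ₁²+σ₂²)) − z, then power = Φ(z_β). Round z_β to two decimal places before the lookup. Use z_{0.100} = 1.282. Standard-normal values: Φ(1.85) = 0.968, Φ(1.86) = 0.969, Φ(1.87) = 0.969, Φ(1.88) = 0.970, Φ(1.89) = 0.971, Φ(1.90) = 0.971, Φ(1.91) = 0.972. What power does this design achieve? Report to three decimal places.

Power ≈ 0.971

z_β = δ·√(n/(σ₁²+σ₂²)) − z_α
    = 0.2 · √(852/3.38) − 1.282
    = 0.2 · 15.87674 − 1.282
    = 3.1753 − 1.282 = 1.8933 → 1.89
Power = Φ(1.89) = 0.971.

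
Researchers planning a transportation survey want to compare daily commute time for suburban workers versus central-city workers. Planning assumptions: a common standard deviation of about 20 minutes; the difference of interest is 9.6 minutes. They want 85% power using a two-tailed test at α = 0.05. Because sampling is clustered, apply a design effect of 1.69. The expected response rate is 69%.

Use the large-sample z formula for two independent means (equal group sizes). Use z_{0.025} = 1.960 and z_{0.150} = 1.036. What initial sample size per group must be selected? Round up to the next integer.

n = 191 per group

n = (z_{α/2} + z_β)² · (σ₁² + σ₂²) / δ²
  = (1.960 + 1.036)² · (2·20² = 800) / 9.6²
  = 8.9760 · 800 / 92.16
  = 77.92
Design effect: 1.69 × 77.92 = 131.68.
Adjust for 69% response: 131.68 / 0.69 = 190.84.
Round up → n = 191 per group.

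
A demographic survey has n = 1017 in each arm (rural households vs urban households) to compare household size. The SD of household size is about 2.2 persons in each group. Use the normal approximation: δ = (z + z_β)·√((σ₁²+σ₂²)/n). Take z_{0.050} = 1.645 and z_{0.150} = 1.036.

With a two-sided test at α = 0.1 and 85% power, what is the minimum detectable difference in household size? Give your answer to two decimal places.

δ = (z_{α/2} + z_β) · √((σ₁²+σ₂²)/n)
  = (1.645 + 1.036) · √(9.68/1017)
  = 2.681 · √0.00952
  = 2.681 · 0.0976
  = 0.2616

Minimum detectable difference ≈ 0.26 persons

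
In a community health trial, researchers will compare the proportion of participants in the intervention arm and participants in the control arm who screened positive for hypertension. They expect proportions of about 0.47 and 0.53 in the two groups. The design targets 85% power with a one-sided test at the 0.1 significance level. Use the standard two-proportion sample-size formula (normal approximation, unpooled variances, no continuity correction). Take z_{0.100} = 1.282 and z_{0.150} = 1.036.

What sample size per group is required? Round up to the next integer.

n = 744 per group

n = (z_α + z_β)² · [p₁(1−p₁) + p₂(1−p₂)] / (p₁ − p₂)²
  = (1.282 + 1.036)² · (0.47·0.53 + 0.53·0.47) / (-0.06)²
  = (2.318)² · (0.2491 + 0.2491) / 0.0036
  = 5.3731 · 0.4982 / 0.0036
  = 743.58
Round up → n = 744 per group.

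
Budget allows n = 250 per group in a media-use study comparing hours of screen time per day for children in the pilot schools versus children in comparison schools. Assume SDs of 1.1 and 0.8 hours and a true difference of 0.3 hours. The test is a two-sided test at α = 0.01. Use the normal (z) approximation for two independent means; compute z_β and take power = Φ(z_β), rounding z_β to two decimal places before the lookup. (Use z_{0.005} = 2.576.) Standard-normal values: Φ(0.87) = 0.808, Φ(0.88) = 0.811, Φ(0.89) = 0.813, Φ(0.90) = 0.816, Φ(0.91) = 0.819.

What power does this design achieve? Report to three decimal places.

z_β = δ·√(n/(σ₁²+σ₂²)) − z_{α/2}
    = 0.3 · √(250/1.85) − 2.576
    = 0.3 · 11.62476 − 2.576
    = 3.4874 − 2.576 = 0.9114 → 0.91
Power = Φ(0.91) = 0.819.

Power ≈ 0.819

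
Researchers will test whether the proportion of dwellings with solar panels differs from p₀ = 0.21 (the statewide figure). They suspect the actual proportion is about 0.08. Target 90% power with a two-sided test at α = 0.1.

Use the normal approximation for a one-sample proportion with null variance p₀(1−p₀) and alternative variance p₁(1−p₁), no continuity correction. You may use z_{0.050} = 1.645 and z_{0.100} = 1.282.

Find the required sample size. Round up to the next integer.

n = [z_{α/2}·√(p₀q₀) + z_β·√(p₁q₁)]² / (p₁ − p₀)²
  = [1.645·√(0.21·0.79) + 1.282·√(0.08·0.92)]² / (-0.13)²
  = [1.645·0.4073 + 1.282·0.2713]² / 0.0169
  = [1.0178]² / 0.0169
  = 61.30
Round up → n = 62.

n = 62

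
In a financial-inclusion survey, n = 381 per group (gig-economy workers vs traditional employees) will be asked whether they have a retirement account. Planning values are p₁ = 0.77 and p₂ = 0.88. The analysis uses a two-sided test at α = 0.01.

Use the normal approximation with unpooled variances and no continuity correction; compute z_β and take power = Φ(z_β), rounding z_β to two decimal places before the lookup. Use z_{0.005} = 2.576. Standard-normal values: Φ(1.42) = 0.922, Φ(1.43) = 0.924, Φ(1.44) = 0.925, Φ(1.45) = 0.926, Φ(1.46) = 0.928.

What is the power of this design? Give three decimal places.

z_β = |p₁−p₂|·√(n/[p₁q₁+p₂q₂]) − z_{α/2}
    = 0.11 · √(381/0.2827) − 2.576
    = 0.11 · 36.7113 − 2.576
    = 4.0382 − 2.576 = 1.4622 → 1.46
Power = Φ(1.46) = 0.928.

Power ≈ 0.928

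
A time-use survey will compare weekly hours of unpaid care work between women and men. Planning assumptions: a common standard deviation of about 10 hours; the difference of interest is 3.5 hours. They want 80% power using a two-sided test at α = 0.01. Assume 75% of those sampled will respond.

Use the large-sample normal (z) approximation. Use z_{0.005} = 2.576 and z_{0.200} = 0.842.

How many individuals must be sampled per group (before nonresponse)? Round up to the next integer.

n = 255 per group

n = (z_{α/2} + z_β)² · (σ₁² + σ₂²) / δ²
  = (2.576 + 0.842)² · (2·10² = 200) / 3.5²
  = 11.6827 · 200 / 12.25
  = 190.74
Adjust for 75% response: 190.74 / 0.75 = 254.32.
Round up → n = 255 per group.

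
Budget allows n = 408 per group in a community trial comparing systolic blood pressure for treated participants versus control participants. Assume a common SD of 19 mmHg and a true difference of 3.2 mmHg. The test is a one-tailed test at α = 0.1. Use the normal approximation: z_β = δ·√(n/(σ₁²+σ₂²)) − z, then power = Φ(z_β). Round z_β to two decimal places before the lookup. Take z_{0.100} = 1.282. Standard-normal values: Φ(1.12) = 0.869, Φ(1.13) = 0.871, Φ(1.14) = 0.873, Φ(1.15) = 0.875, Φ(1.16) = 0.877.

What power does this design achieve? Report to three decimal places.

Power ≈ 0.869

z_β = δ·√(n/(σ₁²+σ₂²)) − z_α
    = 3.2 · √(408/722) − 1.282
    = 3.2 · 0.75173 − 1.282
    = 2.4055 − 1.282 = 1.1235 → 1.12
Power = Φ(1.12) = 0.869.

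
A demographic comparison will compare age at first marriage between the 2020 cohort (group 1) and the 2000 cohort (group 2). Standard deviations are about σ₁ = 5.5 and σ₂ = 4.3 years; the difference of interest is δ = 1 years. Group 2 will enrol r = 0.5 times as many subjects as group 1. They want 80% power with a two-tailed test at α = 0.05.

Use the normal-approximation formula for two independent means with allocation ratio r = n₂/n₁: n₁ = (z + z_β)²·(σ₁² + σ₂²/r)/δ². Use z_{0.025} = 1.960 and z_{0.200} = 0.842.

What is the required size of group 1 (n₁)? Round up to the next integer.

n₁ = 528

n₁ = (z_{α/2} + z_β)² · (σ₁² + σ₂²/r) / δ²
   = (1.960 + 0.842)² · (5.5² + 4.3²/0.5) / 1²
   = 7.8512 · (30.25 + 36.98) / 1
   = 7.8512 · 67.23 / 1
   = 527.84
Round up → n₁ = 528; n₂ = r·n₁ = 0.5 × 528 = 264.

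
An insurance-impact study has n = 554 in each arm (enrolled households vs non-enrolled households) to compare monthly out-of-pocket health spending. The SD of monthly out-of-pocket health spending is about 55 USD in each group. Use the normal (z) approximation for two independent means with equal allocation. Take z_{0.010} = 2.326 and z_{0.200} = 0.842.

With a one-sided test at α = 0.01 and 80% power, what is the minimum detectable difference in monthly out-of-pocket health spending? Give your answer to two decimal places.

Minimum detectable difference ≈ 10.47 USD

δ = (z_α + z_β) · √((σ₁²+σ₂²)/n)
  = (2.326 + 0.842) · √(6050/554)
  = 3.168 · √10.9206
  = 3.168 · 3.3046
  = 10.4691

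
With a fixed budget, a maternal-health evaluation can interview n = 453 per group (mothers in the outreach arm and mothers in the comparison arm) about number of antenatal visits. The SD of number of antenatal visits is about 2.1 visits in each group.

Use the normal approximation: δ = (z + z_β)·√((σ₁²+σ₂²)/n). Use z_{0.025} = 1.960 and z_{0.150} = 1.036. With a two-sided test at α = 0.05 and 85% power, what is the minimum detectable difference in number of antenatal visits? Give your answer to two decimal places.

δ = (z_{α/2} + z_β) · √((σ₁²+σ₂²)/n)
  = (1.960 + 1.036) · √(8.82/453)
  = 2.996 · √0.01947
  = 2.996 · 0.1395
  = 0.4180

Minimum detectable difference ≈ 0.42 visits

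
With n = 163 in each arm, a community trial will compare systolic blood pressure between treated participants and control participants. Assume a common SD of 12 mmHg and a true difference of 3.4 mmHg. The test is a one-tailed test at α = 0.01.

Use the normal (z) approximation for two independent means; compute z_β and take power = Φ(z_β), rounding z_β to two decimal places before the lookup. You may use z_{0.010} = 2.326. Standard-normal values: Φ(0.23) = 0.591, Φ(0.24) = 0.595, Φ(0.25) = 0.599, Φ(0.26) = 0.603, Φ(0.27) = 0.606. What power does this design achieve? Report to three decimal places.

Power ≈ 0.591

z_β = δ·√(n/(σ₁²+σ₂²)) − z_α
    = 3.4 · √(163/288) − 2.326
    = 3.4 · 0.75231 − 2.326
    = 2.5579 − 2.326 = 0.2319 → 0.23
Power = Φ(0.23) = 0.591.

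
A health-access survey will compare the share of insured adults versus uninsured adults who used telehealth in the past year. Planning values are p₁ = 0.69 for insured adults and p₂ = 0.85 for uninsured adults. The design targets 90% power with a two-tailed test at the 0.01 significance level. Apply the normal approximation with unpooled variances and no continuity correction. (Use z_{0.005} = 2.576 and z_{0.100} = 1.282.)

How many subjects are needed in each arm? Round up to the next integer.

n = (z_{α/2} + z_β)² · [p₁(1−p₁) + p₂(1−p₂)] / (p₁ − p₂)²
  = (2.576 + 1.282)² · (0.69·0.31 + 0.85·0.15) / (-0.16)²
  = (3.858)² · (0.2139 + 0.1275) / 0.0256
  = 14.8842 · 0.3414 / 0.0256
  = 198.49
Round up → n = 199 per group.

n = 199 per group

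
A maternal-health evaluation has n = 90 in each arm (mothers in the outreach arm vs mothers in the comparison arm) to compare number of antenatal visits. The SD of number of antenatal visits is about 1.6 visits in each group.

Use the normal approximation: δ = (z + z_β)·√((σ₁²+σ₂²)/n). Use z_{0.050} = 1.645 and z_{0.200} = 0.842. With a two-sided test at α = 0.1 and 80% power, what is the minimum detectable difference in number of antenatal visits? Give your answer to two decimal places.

δ = (z_{α/2} + z_β) · √((σ₁²+σ₂²)/n)
  = (1.645 + 0.842) · √(5.12/90)
  = 2.487 · √0.05689
  = 2.487 · 0.2385
  = 0.5932

Minimum detectable difference ≈ 0.59 visits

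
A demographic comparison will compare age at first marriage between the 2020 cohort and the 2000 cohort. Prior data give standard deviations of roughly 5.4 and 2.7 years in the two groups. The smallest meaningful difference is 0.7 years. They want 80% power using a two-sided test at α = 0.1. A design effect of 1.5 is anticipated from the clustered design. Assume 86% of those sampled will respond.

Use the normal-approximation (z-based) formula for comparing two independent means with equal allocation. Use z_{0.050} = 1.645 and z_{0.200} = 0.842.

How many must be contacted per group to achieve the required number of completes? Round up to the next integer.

n = (z_{α/2} + z_β)² · (σ₁² + σ₂²) / δ²
  = (1.645 + 0.842)² · (5.4² + 2.7² = 36.45) / 0.7²
  = 6.1852 · 36.45 / 0.49
  = 460.10
Design effect: 1.5 × 460.10 = 690.15.
Adjust for 86% response: 690.15 / 0.86 = 802.50.
Round up → n = 803 per group.

n = 803 per group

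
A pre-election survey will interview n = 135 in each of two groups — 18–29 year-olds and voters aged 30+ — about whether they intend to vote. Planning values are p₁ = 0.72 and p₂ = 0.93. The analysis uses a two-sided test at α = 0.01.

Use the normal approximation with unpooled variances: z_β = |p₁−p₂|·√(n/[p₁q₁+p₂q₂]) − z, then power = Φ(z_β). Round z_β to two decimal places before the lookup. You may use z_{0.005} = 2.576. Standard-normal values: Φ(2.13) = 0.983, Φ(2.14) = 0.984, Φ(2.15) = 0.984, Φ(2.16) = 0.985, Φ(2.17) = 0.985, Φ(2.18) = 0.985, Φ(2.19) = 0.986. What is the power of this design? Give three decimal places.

z_β = |p₁−p₂|·√(n/[p₁q₁+p₂q₂]) − z_{α/2}
    = 0.21 · √(135/0.2667) − 2.576
    = 0.21 · 22.4986 − 2.576
    = 4.7247 − 2.576 = 2.1487 → 2.15
Power = Φ(2.15) = 0.984.

Power ≈ 0.984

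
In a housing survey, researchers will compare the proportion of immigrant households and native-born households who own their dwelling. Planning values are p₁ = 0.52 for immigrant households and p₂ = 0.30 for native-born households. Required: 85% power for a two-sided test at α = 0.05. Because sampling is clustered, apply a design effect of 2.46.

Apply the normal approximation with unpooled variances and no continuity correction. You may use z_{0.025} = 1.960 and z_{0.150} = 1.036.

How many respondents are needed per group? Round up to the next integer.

n = (z_{α/2} + z_β)² · [p₁(1−p₁) + p₂(1−p₂)] / (p₁ − p₂)²
  = (1.960 + 1.036)² · (0.52·0.48 + 0.30·0.70) / (0.22)²
  = (2.996)² · (0.2496 + 0.2100) / 0.0484
  = 8.9760 · 0.4596 / 0.0484
  = 85.24
Design effect: 2.46 × 85.24 = 209.68.
Round up → n = 210 per group.

n = 210 per group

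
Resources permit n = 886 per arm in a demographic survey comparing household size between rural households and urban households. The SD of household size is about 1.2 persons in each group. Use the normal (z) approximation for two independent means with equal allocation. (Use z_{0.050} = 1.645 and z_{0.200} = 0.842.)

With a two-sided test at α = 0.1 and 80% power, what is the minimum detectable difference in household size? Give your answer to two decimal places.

Minimum detectable difference ≈ 0.14 persons

δ = (z_{α/2} + z_β) · √((σ₁²+σ₂²)/n)
  = (1.645 + 0.842) · √(2.88/886)
  = 2.487 · √0.00325
  = 2.487 · 0.0570
  = 0.1418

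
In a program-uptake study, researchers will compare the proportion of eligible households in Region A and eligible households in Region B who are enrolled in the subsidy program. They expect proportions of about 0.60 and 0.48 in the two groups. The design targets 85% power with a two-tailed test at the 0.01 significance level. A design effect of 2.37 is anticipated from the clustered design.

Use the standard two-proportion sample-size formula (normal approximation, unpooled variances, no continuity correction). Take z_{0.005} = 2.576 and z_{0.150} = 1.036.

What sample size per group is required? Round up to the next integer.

n = (z_{α/2} + z_β)² · [p₁(1−p₁) + p₂(1−p₂)] / (p₁ − p₂)²
  = (2.576 + 1.036)² · (0.60·0.40 + 0.48·0.52) / (0.12)²
  = (3.612)² · (0.2400 + 0.2496) / 0.0144
  = 13.0465 · 0.4896 / 0.0144
  = 443.58
Design effect: 2.37 × 443.58 = 1051.29.
Round up → n = 1052 per group.

n = 1052 per group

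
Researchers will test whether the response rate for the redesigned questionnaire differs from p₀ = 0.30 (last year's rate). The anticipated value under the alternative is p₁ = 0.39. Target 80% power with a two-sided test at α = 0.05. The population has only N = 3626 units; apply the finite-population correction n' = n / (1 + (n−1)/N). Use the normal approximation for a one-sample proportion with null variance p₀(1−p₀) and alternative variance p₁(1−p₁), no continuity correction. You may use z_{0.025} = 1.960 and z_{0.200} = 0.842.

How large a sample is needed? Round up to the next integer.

n = 200

n = [z_{α/2}·√(p₀q₀) + z_β·√(p₁q₁)]² / (p₁ − p₀)²
  = [1.960·√(0.30·0.70) + 0.842·√(0.39·0.61)]² / (0.09)²
  = [1.960·0.4583 + 0.842·0.4877]² / 0.0081
  = [1.3089]² / 0.0081
  = 211.50
Finite-population correction (N = 3626): 211.50 / (1 + (211.50 − 1)/3626) = 199.89.
Round up → n = 200.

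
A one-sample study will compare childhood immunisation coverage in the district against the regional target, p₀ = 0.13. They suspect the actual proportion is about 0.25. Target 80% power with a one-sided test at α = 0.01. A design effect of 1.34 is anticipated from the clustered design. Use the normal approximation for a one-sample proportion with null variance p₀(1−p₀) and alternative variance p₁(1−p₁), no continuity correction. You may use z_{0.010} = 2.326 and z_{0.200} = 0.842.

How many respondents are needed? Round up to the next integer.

n = 123

n = [z_α·√(p₀q₀) + z_β·√(p₁q₁)]² / (p₁ − p₀)²
  = [2.326·√(0.13·0.87) + 0.842·√(0.25·0.75)]² / (0.12)²
  = [2.326·0.3363 + 0.842·0.4330]² / 0.0144
  = [1.1468]² / 0.0144
  = 91.34
Design effect: 1.34 × 91.34 = 122.39.
Round up → n = 123.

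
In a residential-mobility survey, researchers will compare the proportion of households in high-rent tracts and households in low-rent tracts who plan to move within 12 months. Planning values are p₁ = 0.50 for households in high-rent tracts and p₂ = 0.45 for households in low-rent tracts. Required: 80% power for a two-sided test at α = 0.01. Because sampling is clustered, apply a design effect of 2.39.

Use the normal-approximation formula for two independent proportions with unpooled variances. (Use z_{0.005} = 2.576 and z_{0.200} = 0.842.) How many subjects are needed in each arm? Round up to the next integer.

n = 5557 per group

n = (z_{α/2} + z_β)² · [p₁(1−p₁) + p₂(1−p₂)] / (p₁ − p₂)²
  = (2.576 + 0.842)² · (0.50·0.50 + 0.45·0.55) / (0.05)²
  = (3.418)² · (0.2500 + 0.2475) / 0.0025
  = 11.6827 · 0.4975 / 0.0025
  = 2324.86
Design effect: 2.39 × 2324.86 = 5556.42.
Round up → n = 5557 per group.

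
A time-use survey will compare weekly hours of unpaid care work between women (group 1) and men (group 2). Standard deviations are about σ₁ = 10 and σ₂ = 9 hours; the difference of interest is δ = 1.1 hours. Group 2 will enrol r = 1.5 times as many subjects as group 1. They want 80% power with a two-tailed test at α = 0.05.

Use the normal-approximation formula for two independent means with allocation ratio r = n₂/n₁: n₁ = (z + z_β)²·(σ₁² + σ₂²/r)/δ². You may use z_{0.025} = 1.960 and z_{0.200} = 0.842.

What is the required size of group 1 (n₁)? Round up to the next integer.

n₁ = 1000

n₁ = (z_{α/2} + z_β)² · (σ₁² + σ₂²/r) / δ²
   = (1.960 + 0.842)² · (10² + 9²/1.5) / 1.1²
   = 7.8512 · (100 + 54) / 1.21
   = 7.8512 · 154 / 1.21
   = 999.24
Round up → n₁ = 1000; n₂ = r·n₁ = 1.5 × 1000 = 1500.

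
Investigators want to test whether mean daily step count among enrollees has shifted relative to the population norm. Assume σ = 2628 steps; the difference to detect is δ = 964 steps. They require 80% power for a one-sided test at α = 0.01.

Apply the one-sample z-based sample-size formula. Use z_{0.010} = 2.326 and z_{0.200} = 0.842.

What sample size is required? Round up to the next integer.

n = 75

n = (z_α + z_β)² · σ² / δ²
  = (2.326 + 0.842)² · 2628² / 964²
  = 10.0362 · 6906384 / 929296
  = 74.59
Round up → n = 75.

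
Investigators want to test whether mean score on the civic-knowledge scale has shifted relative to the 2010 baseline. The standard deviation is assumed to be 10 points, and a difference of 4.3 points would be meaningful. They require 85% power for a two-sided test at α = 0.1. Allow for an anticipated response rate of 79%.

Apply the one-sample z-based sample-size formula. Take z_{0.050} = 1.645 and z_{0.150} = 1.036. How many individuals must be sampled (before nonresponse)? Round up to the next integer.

n = 50

n = (z_{α/2} + z_β)² · σ² / δ²
  = (1.645 + 1.036)² · 10² / 4.3²
  = 7.1878 · 100 / 18.49
  = 38.87
Adjust for 79% response: 38.87 / 0.79 = 49.21.
Round up → n = 50.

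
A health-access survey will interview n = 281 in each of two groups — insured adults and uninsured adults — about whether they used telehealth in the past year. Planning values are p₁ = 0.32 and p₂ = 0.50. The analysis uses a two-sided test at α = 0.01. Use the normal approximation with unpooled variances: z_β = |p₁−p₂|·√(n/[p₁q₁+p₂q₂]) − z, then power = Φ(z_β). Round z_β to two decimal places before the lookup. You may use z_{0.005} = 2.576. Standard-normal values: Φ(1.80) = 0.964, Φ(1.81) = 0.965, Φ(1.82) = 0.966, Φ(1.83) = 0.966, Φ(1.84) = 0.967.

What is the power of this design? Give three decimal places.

Power ≈ 0.967

z_β = |p₁−p₂|·√(n/[p₁q₁+p₂q₂]) − z_{α/2}
    = 0.18 · √(281/0.4676) − 2.576
    = 0.18 · 24.5141 − 2.576
    = 4.4125 − 2.576 = 1.8365 → 1.84
Power = Φ(1.84) = 0.967.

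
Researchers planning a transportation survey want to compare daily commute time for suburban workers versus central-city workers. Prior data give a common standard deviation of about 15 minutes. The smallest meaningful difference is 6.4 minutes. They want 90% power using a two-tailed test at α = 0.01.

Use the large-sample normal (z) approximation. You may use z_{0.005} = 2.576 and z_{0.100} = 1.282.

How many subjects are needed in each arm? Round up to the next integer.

n = 164 per group

n = (z_{α/2} + z_β)² · (σ₁² + σ₂²) / δ²
  = (2.576 + 1.282)² · (2·15² = 450) / 6.4²
  = 14.8842 · 450 / 40.96
  = 163.52
Round up → n = 164 per group.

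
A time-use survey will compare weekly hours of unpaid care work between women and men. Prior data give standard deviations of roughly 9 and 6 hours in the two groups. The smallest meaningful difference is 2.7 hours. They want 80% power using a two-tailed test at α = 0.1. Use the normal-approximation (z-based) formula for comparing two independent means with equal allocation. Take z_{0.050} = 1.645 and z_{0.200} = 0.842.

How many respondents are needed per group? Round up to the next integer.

n = 100 per group

n = (z_{α/2} + z_β)² · (σ₁² + σ₂²) / δ²
  = (1.645 + 0.842)² · (9² + 6² = 117) / 2.7²
  = 6.1852 · 117 / 7.29
  = 99.27
Round up → n = 100 per group.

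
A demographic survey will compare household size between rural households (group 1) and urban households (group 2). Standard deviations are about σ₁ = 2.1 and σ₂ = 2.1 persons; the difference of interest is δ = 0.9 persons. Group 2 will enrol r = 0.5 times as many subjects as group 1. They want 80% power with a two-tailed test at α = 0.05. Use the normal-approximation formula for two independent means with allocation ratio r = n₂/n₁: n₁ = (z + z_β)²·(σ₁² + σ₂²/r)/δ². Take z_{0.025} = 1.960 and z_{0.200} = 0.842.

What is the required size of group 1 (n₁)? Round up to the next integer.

n₁ = (z_{α/2} + z_β)² · (σ₁² + σ₂²/r) / δ²
   = (1.960 + 0.842)² · (2.1² + 2.1²/0.5) / 0.9²
   = 7.8512 · (4.41 + 8.82) / 0.81
   = 7.8512 · 13.23 / 0.81
   = 128.24
Round up → n₁ = 129; n₂ = r·n₁ = 0.5 × 129 = 65.

n₁ = 129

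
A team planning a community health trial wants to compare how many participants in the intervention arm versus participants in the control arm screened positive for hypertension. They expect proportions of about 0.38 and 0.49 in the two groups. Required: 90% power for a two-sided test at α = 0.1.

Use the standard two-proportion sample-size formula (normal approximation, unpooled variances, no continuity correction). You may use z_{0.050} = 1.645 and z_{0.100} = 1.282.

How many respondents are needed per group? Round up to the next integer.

n = (z_{α/2} + z_β)² · [p₁(1−p₁) + p₂(1−p₂)] / (p₁ − p₂)²
  = (1.645 + 1.282)² · (0.38·0.62 + 0.49·0.51) / (-0.11)²
  = (2.927)² · (0.2356 + 0.2499) / 0.0121
  = 8.5673 · 0.4855 / 0.0121
  = 343.76
Round up → n = 344 per group.

n = 344 per group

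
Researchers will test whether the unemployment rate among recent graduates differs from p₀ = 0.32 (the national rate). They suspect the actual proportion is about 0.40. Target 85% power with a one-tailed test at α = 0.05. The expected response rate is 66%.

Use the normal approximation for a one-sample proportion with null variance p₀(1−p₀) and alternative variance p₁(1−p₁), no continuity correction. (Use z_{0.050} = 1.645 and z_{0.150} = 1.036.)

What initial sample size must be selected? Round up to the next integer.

n = 385

n = [z_α·√(p₀q₀) + z_β·√(p₁q₁)]² / (p₁ − p₀)²
  = [1.645·√(0.32·0.68) + 1.036·√(0.40·0.60)]² / (0.08)²
  = [1.645·0.4665 + 1.036·0.4899]² / 0.0064
  = [1.2749]² / 0.0064
  = 253.96
Adjust for 66% response: 253.96 / 0.66 = 384.79.
Round up → n = 385.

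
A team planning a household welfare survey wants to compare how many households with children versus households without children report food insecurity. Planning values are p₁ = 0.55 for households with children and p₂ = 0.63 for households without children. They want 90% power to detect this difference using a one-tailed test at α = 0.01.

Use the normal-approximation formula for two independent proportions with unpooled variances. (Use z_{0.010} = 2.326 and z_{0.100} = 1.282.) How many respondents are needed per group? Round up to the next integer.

n = 978 per group

n = (z_α + z_β)² · [p₁(1−p₁) + p₂(1−p₂)] / (p₁ − p₂)²
  = (2.326 + 1.282)² · (0.55·0.45 + 0.63·0.37) / (-0.08)²
  = (3.608)² · (0.2475 + 0.2331) / 0.0064
  = 13.0177 · 0.4806 / 0.0064
  = 977.55
Round up → n = 978 per group.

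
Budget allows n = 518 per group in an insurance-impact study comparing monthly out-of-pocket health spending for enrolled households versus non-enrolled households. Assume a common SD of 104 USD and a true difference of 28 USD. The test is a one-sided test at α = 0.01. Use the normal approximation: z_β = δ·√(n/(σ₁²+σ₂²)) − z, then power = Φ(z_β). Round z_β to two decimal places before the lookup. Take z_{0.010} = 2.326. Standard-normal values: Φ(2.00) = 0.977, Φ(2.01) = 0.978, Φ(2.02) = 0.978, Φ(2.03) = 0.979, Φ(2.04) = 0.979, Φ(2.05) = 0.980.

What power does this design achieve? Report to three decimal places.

Power ≈ 0.978

z_β = δ·√(n/(σ₁²+σ₂²)) − z_α
    = 28 · √(518/21632) − 2.326
    = 28 · 0.15474 − 2.326
    = 4.3329 − 2.326 = 2.0069 → 2.01
Power = Φ(2.01) = 0.978.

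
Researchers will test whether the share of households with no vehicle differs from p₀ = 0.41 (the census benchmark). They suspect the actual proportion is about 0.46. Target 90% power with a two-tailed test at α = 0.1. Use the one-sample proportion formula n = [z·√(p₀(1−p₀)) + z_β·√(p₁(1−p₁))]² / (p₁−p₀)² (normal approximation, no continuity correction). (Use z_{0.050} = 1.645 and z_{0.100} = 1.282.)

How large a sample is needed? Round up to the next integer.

n = 839

n = [z_{α/2}·√(p₀q₀) + z_β·√(p₁q₁)]² / (p₁ − p₀)²
  = [1.645·√(0.41·0.59) + 1.282·√(0.46·0.54)]² / (0.05)²
  = [1.645·0.4918 + 1.282·0.4984]² / 0.0025
  = [1.4480]² / 0.0025
  = 838.69
Round up → n = 839.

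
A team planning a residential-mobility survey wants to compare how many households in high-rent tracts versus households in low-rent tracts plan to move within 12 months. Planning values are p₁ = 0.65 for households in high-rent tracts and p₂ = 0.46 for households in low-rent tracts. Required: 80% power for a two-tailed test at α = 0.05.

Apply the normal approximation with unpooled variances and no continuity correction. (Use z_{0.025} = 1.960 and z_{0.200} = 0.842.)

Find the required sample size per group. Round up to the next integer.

n = 104 per group

n = (z_{α/2} + z_β)² · [p₁(1−p₁) + p₂(1−p₂)] / (p₁ − p₂)²
  = (1.960 + 0.842)² · (0.65·0.35 + 0.46·0.54) / (0.19)²
  = (2.802)² · (0.2275 + 0.2484) / 0.0361
  = 7.8512 · 0.4759 / 0.0361
  = 103.50
Round up → n = 104 per group.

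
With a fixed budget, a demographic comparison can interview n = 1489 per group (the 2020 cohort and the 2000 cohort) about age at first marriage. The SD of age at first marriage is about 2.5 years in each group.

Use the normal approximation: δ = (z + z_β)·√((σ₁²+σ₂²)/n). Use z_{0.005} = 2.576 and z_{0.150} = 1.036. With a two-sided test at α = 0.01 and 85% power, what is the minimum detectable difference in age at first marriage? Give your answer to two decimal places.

δ = (z_{α/2} + z_β) · √((σ₁²+σ₂²)/n)
  = (2.576 + 1.036) · √(12.5/1489)
  = 3.612 · √0.00839
  = 3.612 · 0.0916
  = 0.3309

Minimum detectable difference ≈ 0.33 years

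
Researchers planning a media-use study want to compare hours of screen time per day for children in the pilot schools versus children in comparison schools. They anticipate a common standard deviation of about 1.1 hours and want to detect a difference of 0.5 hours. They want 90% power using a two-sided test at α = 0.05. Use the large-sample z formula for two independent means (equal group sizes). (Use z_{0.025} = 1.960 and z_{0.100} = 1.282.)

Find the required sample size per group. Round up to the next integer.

n = (z_{α/2} + z_β)² · (σ₁² + σ₂²) / δ²
  = (1.960 + 1.282)² · (2·1.1² = 2.42) / 0.5²
  = 10.5106 · 2.42 / 0.25
  = 101.74
Round up → n = 102 per group.

n = 102 per group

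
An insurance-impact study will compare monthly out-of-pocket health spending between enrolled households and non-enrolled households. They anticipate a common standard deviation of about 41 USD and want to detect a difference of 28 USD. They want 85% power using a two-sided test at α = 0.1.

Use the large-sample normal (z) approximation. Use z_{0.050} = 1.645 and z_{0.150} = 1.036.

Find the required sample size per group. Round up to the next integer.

n = 31 per group

n = (z_{α/2} + z_β)² · (σ₁² + σ₂²) / δ²
  = (1.645 + 1.036)² · (2·41² = 3362) / 28²
  = 7.1878 · 3362 / 784
  = 30.82
Round up → n = 31 per group.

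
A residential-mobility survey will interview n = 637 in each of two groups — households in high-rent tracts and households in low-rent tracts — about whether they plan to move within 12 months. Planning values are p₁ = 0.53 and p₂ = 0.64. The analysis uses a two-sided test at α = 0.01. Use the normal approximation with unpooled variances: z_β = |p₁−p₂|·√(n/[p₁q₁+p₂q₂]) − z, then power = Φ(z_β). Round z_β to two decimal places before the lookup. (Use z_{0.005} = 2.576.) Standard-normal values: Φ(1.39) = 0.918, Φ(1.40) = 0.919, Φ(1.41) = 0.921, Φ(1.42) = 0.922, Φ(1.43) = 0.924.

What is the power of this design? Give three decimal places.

z_β = |p₁−p₂|·√(n/[p₁q₁+p₂q₂]) − z_{α/2}
    = 0.11 · √(637/0.4795) − 2.576
    = 0.11 · 36.4481 − 2.576
    = 4.0093 − 2.576 = 1.4333 → 1.43
Power = Φ(1.43) = 0.924.

Power ≈ 0.924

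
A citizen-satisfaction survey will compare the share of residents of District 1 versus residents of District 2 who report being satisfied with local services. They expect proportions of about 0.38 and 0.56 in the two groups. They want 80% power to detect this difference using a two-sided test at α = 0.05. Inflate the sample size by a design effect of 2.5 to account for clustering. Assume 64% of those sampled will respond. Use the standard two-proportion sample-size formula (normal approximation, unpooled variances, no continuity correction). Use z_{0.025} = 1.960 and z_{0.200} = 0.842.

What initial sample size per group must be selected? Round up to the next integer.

n = 457 per group

n = (z_{α/2} + z_β)² · [p₁(1−p₁) + p₂(1−p₂)] / (p₁ − p₂)²
  = (1.960 + 0.842)² · (0.38·0.62 + 0.56·0.44) / (-0.18)²
  = (2.802)² · (0.2356 + 0.2464) / 0.0324
  = 7.8512 · 0.4820 / 0.0324
  = 116.80
Design effect: 2.5 × 116.80 = 292.00.
Adjust for 64% response: 292.00 / 0.64 = 456.25.
Round up → n = 457 per group.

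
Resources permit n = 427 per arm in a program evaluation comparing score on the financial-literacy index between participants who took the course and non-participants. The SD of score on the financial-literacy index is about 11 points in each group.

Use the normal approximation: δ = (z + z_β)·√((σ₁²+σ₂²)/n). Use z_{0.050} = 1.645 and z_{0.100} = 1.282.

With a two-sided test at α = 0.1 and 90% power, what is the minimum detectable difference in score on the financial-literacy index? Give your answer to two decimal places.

δ = (z_{α/2} + z_β) · √((σ₁²+σ₂²)/n)
  = (1.645 + 1.282) · √(242/427)
  = 2.927 · √0.56674
  = 2.927 · 0.7528
  = 2.2035

Minimum detectable difference ≈ 2.20 points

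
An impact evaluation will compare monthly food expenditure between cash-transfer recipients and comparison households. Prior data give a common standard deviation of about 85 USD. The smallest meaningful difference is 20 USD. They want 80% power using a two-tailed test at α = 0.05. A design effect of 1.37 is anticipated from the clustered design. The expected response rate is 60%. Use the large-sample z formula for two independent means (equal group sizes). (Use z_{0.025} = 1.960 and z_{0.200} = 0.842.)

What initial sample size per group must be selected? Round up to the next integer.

n = 648 per group

n = (z_{α/2} + z_β)² · (σ₁² + σ₂²) / δ²
  = (1.960 + 0.842)² · (2·85² = 14450) / 20²
  = 7.8512 · 14450 / 400
  = 283.62
Design effect: 1.37 × 283.62 = 388.57.
Adjust for 60% response: 388.57 / 0.60 = 647.61.
Round up → n = 648 per group.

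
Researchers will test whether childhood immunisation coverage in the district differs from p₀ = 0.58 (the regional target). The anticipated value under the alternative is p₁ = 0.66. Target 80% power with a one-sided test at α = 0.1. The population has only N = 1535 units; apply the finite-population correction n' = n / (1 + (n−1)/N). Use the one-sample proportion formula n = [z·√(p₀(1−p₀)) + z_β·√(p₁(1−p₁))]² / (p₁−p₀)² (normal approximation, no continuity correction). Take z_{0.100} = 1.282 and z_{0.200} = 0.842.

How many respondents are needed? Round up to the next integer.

n = [z_α·√(p₀q₀) + z_β·√(p₁q₁)]² / (p₁ − p₀)²
  = [1.282·√(0.58·0.42) + 0.842·√(0.66·0.34)]² / (0.08)²
  = [1.282·0.4936 + 0.842·0.4737]² / 0.0064
  = [1.0316]² / 0.0064
  = 166.28
Finite-population correction (N = 1535): 166.28 / (1 + (166.28 − 1)/1535) = 150.12.
Round up → n = 151.

n = 151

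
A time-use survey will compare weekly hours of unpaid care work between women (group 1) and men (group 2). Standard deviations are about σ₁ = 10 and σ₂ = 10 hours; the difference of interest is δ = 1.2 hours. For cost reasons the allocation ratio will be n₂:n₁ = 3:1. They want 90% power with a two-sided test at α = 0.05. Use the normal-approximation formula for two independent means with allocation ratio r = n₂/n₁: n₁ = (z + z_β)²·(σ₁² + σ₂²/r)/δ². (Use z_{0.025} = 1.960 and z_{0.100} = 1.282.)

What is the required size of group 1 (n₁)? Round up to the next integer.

n₁ = 974

n₁ = (z_{α/2} + z_β)² · (σ₁² + σ₂²/r) / δ²
   = (1.960 + 1.282)² · (10² + 10²/3) / 1.2²
   = 10.5106 · (100 + 33.3333) / 1.44
   = 10.5106 · 133.3333 / 1.44
   = 973.20
Round up → n₁ = 974; n₂ = r·n₁ = 3 × 974 = 2922.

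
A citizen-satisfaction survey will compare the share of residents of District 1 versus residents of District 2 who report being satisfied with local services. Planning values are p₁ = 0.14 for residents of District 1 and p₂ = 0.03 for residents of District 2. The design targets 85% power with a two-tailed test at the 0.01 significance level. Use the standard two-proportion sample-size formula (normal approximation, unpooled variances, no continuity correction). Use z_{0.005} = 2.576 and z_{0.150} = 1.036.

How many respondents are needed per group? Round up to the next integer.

n = (z_{α/2} + z_β)² · [p₁(1−p₁) + p₂(1−p₂)] / (p₁ − p₂)²
  = (2.576 + 1.036)² · (0.14·0.86 + 0.03·0.97) / (0.11)²
  = (3.612)² · (0.1204 + 0.0291) / 0.0121
  = 13.0465 · 0.1495 / 0.0121
  = 161.19
Round up → n = 162 per group.

n = 162 per group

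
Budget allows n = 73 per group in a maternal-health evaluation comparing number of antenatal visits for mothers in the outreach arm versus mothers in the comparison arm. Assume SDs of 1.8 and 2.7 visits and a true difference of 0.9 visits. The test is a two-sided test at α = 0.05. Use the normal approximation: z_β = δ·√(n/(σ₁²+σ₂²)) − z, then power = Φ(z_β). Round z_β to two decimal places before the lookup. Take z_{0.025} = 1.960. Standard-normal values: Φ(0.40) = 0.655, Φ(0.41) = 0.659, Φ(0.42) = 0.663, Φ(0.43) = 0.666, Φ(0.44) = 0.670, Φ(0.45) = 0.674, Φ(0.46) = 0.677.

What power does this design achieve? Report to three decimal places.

z_β = δ·√(n/(σ₁²+σ₂²)) − z_{α/2}
    = 0.9 · √(73/10.53) − 1.960
    = 0.9 · 2.63298 − 1.960
    = 2.3697 − 1.960 = 0.4097 → 0.41
Power = Φ(0.41) = 0.659.

Power ≈ 0.659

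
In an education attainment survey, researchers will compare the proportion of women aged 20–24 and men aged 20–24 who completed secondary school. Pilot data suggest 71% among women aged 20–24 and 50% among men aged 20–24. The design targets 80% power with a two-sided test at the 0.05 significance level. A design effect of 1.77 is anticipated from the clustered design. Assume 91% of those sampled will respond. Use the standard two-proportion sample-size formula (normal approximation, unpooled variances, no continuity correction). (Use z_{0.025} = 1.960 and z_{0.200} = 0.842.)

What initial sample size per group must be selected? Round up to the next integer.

n = (z_{α/2} + z_β)² · [p₁(1−p₁) + p₂(1−p₂)] / (p₁ − p₂)²
  = (1.960 + 0.842)² · (0.71·0.29 + 0.50·0.50) / (0.21)²
  = (2.802)² · (0.2059 + 0.2500) / 0.0441
  = 7.8512 · 0.4559 / 0.0441
  = 81.16
Design effect: 1.77 × 81.16 = 143.66.
Adjust for 91% response: 143.66 / 0.91 = 157.87.
Round up → n = 158 per group.

n = 158 per group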